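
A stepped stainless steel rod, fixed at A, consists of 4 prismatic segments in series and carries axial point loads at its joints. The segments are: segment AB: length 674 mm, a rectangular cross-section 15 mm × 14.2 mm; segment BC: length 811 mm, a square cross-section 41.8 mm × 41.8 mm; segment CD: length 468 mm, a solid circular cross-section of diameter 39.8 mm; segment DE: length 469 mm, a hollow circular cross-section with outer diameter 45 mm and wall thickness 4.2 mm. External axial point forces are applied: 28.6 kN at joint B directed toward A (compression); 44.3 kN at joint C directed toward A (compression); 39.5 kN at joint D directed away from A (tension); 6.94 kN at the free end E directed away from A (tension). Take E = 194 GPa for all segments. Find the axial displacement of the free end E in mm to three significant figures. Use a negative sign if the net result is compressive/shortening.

Internal axial forces (sectioning from the free end, tension +): N_DE = 6.94 kN, N_CD = 46.44 kN, N_BC = 2.14 kN, N_AB = -26.46 kN.
A_AB = 213 mm².
A_BC = 1747 mm².
A_CD = 1244 mm².
A_DE = 538.3 mm².
δ_AB = -26460·674/(213·194000) = -0.4316 mm
δ_BC = 2140·811/(1747·194000) = 0.00512 mm
δ_CD = 46440·468/(1244·194000) = 0.09005 mm
δ_DE = 6940·469/(538.3·194000) = 0.03117 mm
δ = Σδ_i = -0.3053 mm.

-0.305 mm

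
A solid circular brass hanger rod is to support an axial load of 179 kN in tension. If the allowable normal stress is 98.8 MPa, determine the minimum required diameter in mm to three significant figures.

48.0 mm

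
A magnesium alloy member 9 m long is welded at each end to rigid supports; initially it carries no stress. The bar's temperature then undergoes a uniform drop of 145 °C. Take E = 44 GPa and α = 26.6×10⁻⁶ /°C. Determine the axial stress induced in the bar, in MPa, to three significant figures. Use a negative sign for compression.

Free thermal expansion αLΔT = 26.6e-6 · 9000 · -145 = -34.71 mm.
The walls impose strain ε = −(-34.71)/9000 = 3.8570e-03; σ = Eε = 44000 · 3.8570e-03 = 169.7 MPa.

170 MPa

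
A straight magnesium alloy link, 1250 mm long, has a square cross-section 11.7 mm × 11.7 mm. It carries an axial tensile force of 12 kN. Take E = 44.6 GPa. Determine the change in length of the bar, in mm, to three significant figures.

A = 136.9 mm².
δ_mech = NL/(AE) = 12000·1250/(136.9·44600) = 2.457 mm.

2.46 mm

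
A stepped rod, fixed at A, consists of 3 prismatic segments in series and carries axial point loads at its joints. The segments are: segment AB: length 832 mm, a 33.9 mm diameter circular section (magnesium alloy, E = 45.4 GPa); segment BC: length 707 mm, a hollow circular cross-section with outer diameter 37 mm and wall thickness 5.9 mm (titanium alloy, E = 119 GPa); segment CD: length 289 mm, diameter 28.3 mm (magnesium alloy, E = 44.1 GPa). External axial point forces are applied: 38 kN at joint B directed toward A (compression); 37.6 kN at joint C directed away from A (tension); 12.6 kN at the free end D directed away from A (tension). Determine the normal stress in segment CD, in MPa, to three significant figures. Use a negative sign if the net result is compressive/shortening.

20.0 MPa

Internal axial forces (sectioning from the free end, tension +): N_CD = 12.6 kN, N_BC = 50.2 kN, N_AB = 12.2 kN.
A_CD = 629 mm².
σ_CD = N_CD/A_CD = 12600/629 = 20.03 MPa.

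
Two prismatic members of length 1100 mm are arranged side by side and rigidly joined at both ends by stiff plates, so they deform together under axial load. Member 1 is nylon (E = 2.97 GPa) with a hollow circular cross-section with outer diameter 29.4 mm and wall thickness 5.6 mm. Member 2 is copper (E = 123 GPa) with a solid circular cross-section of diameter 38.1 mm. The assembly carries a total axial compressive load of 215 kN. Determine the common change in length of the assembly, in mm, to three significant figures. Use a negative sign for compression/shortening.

A_1 = 418.7 mm².
A_2 = 1140 mm².
Equal strain + equilibrium ⇒ each member carries load in proportion to AE: A₁E₁ = 1244000 N, A₂E₂ = 140200000 N, ΣAE = 141500000 N.
δ = PL/ΣAE = -215000·1100/141500000 = -1.672 mm.

-1.67 mm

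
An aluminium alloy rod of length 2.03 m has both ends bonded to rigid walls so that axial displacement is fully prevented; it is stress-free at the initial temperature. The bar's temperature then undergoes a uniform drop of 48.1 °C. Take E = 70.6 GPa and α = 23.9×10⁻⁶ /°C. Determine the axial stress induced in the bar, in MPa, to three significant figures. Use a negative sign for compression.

81.2 MPa

Free thermal expansion αLΔT = 23.9e-6 · 2030 · -48.1 = -2.334 mm.
The walls impose strain ε = −(-2.334)/2030 = 1.1496e-03; σ = Eε = 70600 · 1.1496e-03 = 81.16 MPa.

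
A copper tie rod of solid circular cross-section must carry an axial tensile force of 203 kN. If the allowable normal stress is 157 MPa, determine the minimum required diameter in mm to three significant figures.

40.6 mm

Required area A ≥ P/σ_allow = 203000/157 = 1293 mm².
For a solid circular section, d ≥ √(4A/π) = 40.57 mm.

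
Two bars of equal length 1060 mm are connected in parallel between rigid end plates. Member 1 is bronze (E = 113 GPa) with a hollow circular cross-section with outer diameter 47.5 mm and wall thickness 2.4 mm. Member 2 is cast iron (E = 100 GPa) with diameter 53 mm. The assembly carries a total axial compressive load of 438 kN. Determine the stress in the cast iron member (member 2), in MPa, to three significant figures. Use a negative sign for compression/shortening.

A_1 = 340 mm².
A_2 = 2206 mm².
Equal strain + equilibrium ⇒ each member carries load in proportion to AE: A₁E₁ = 38430000 N, A₂E₂ = 220600000 N, ΣAE = 259000000 N.
σ₂ = P·E₂/ΣAE = -438000·100000/259000000 = -169.1 MPa.

-169 MPa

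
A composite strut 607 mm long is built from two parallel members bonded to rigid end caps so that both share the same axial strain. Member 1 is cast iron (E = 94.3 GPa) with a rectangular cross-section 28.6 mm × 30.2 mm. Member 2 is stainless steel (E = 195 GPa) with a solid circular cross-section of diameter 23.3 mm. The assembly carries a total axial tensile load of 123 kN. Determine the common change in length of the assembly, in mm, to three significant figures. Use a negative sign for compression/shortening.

A_1 = 863.7 mm².
A_2 = 426.4 mm².
Equal strain + equilibrium ⇒ each member carries load in proportion to AE: A₁E₁ = 81450000 N, A₂E₂ = 83150000 N, ΣAE = 164600000 N.
δ = PL/ΣAE = 123000·607/164600000 = 0.4536 mm.

0.454 mm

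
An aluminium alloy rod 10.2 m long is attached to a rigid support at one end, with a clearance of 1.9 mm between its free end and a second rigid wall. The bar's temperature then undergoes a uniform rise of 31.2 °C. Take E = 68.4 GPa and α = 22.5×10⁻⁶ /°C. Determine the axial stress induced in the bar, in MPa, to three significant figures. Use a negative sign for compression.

-35.3 MPa

Free thermal expansion αLΔT = 22.5e-6 · 10200 · 31.2 = 7.16 mm.
The walls engage after the gap closes; constrained expansion = 7.16 − 1.9 = 5.26 mm.
The walls impose strain ε = −(5.26)/10200 = -5.1573e-04; σ = Eε = 68400 · -5.1573e-04 = -35.28 MPa.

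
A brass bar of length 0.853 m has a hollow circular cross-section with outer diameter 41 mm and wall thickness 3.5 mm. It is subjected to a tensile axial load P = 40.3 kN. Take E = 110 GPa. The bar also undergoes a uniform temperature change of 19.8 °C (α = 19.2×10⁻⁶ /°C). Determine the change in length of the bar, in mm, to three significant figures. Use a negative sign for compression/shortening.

1.08 mm

A = 412.3 mm².
δ_mech = NL/(AE) = 40300·853/(412.3·110000) = 0.7579 mm.
δ_thermal = αLΔT = 19.2e-6·853·19.8 = 0.3243 mm.
δ = δ_mech + δ_thermal = 1.082 mm.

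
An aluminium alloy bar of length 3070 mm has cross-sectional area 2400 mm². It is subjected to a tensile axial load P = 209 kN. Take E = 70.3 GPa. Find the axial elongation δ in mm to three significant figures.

δ_mech = NL/(AE) = 209000·3070/(2400·70300) = 3.803 mm.

3.80 mm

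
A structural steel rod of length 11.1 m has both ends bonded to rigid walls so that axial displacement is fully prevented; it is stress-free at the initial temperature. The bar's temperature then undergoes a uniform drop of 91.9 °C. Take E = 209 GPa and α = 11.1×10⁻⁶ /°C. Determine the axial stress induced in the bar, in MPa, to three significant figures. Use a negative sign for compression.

213 MPa

Free thermal expansion αLΔT = 11.1e-6 · 11100 · -91.9 = -11.32 mm.
The walls impose strain ε = −(-11.32)/11100 = 1.0201e-03; σ = Eε = 209000 · 1.0201e-03 = 213.2 MPa.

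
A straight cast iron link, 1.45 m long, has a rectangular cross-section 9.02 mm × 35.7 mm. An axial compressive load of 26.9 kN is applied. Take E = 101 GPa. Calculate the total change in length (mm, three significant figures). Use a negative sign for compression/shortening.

-1.20 mm

A = 322 mm².
δ_mech = NL/(AE) = -26900·1450/(322·101000) = -1.199 mm.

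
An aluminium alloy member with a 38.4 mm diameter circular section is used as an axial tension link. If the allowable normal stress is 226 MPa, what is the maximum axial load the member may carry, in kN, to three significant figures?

262 kN

A = 1158 mm².
P_max = σ_allow · A = 226 · 1158 = 261700 N = 261.7 kN.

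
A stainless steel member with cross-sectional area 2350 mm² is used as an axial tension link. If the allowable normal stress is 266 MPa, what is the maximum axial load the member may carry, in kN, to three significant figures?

625 kN

P_max = σ_allow · A = 266 · 2350 = 625100 N = 625.1 kN.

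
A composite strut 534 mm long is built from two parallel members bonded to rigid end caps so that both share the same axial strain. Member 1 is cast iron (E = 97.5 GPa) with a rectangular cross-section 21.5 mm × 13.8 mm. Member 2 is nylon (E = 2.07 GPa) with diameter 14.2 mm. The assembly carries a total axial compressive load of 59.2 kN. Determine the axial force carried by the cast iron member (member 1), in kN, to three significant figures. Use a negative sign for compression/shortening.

-58.5 kN

A_1 = 296.7 mm².
A_2 = 158.4 mm².
Equal strain + equilibrium ⇒ each member carries load in proportion to AE: A₁E₁ = 28930000 N, A₂E₂ = 327800 N, ΣAE = 29260000 N.
F₁ = P·A₁E₁/ΣAE = -59200·28930000/29260000 = -58540 N.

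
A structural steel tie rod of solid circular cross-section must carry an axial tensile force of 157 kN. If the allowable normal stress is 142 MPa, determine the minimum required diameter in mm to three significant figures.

37.5 mm

Required area A ≥ P/σ_allow = 157000/142 = 1106 mm².
For a solid circular section, d ≥ √(4A/π) = 37.52 mm.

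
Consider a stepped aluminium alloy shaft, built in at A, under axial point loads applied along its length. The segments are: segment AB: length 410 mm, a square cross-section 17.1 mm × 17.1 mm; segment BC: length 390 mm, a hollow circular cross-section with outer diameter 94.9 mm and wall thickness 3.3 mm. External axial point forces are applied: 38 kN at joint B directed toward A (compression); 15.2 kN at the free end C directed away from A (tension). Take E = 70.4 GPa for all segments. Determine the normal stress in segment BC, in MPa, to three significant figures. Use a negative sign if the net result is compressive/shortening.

Internal axial forces (sectioning from the free end, tension +): N_BC = 15.2 kN, N_AB = -22.8 kN.
A_BC = 949.6 mm².
σ_BC = N_BC/A_BC = 15200/949.6 = 16.01 MPa.

16.0 MPa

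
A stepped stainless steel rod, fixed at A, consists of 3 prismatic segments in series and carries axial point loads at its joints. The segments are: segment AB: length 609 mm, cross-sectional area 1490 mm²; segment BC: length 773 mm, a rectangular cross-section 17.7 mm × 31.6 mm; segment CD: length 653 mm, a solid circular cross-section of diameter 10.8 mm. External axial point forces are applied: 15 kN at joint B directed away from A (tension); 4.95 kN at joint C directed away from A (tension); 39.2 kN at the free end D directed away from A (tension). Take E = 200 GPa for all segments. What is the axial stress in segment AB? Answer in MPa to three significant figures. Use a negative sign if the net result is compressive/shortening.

Internal axial forces (sectioning from the free end, tension +): N_CD = 39.2 kN, N_BC = 44.15 kN, N_AB = 59.15 kN.
σ_AB = N_AB/A_AB = 59150/1490 = 39.7 MPa.

39.7 MPa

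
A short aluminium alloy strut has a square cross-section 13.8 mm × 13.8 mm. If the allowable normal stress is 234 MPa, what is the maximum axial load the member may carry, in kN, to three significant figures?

44.6 kN

A = 190.4 mm².
P_max = σ_allow · A = 234 · 190.4 = 44560 N = 44.56 kN.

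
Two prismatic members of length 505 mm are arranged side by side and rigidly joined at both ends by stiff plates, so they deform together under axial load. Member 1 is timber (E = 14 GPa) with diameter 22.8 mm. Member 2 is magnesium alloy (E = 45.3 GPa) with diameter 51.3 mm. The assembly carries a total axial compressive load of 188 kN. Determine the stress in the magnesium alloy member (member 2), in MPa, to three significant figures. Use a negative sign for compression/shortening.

-85.7 MPa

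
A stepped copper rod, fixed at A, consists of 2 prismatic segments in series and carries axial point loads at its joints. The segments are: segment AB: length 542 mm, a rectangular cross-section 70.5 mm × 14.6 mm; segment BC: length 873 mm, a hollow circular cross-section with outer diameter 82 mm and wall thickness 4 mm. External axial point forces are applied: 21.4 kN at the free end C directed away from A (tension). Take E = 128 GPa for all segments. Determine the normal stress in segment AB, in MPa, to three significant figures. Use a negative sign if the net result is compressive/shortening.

20.8 MPa

Internal axial forces (sectioning from the free end, tension +): N_BC = 21.4 kN, N_AB = 21.4 kN.
A_AB = 1029 mm².
σ_AB = N_AB/A_AB = 21400/1029 = 20.79 MPa.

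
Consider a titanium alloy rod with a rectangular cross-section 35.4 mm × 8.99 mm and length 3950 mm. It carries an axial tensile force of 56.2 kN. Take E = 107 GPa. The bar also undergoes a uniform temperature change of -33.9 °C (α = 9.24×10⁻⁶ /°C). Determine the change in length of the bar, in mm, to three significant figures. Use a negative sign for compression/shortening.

A = 318.2 mm².
δ_mech = NL/(AE) = 56200·3950/(318.2·107000) = 6.519 mm.
δ_thermal = αLΔT = 9.24e-6·3950·-33.9 = -1.237 mm.
δ = δ_mech + δ_thermal = 5.282 mm.

5.28 mm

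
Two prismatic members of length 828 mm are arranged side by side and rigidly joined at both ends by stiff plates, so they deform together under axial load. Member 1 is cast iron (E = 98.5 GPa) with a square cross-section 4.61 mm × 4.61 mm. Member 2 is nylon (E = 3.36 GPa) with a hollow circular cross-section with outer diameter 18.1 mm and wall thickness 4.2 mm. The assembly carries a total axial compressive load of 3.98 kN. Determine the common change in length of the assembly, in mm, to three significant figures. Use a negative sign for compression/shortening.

-1.22 mm

A_1 = 21.25 mm².
A_2 = 183.4 mm².
Equal strain + equilibrium ⇒ each member carries load in proportion to AE: A₁E₁ = 2093000 N, A₂E₂ = 616200 N, ΣAE = 2710000 N.
δ = PL/ΣAE = -3980·828/2710000 = -1.216 mm.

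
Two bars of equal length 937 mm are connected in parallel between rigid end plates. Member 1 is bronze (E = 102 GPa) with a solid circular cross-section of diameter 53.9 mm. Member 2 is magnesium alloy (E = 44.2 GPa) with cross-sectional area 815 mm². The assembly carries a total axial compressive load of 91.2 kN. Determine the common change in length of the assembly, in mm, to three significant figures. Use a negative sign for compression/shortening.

A_1 = 2282 mm².
Equal strain + equilibrium ⇒ each member carries load in proportion to AE: A₁E₁ = 232700000 N, A₂E₂ = 36020000 N, ΣAE = 268800000 N.
δ = PL/ΣAE = -91200·937/268800000 = -0.318 mm.

-0.318 mm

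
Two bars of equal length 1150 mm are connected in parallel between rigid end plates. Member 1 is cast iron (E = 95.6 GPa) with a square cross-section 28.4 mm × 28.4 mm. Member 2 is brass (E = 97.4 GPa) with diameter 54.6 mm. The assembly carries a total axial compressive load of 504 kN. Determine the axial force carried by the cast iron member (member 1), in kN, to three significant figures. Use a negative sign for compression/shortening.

A_1 = 806.6 mm².
A_2 = 2341 mm².
Equal strain + equilibrium ⇒ each member carries load in proportion to AE: A₁E₁ = 77110000 N, A₂E₂ = 228100000 N, ΣAE = 305200000 N.
F₁ = P·A₁E₁/ΣAE = -504000·77110000/305200000 = -127300 N.

-127 kN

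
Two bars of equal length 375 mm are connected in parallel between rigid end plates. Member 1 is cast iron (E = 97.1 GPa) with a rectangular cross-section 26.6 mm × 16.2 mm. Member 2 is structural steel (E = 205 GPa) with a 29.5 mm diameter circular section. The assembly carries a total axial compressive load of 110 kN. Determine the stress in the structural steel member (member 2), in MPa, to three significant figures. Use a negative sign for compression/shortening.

-124 MPa

A_1 = 430.9 mm².
A_2 = 683.5 mm².
Equal strain + equilibrium ⇒ each member carries load in proportion to AE: A₁E₁ = 41840000 N, A₂E₂ = 140100000 N, ΣAE = 182000000 N.
σ₂ = P·E₂/ΣAE = -110000·205000/182000000 = -123.9 MPa.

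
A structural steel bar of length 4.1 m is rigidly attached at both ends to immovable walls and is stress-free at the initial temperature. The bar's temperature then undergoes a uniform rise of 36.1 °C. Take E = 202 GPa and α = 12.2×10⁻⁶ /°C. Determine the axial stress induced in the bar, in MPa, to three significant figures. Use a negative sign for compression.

-89.0 MPa

Free thermal expansion αLΔT = 12.2e-6 · 4100 · 36.1 = 1.806 mm.
The walls impose strain ε = −(1.806)/4100 = -4.4042e-04; σ = Eε = 202000 · -4.4042e-04 = -88.96 MPa.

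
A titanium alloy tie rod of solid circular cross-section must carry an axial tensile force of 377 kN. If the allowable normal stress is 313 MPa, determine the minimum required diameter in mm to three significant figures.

Required area A ≥ P/σ_allow = 377000/313 = 1204 mm².
For a solid circular section, d ≥ √(4A/π) = 39.16 mm.

39.2 mm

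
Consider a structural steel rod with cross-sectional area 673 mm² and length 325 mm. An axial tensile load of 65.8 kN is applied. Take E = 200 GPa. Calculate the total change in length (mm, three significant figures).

0.159 mm

δ_mech = NL/(AE) = 65800·325/(673·200000) = 0.1589 mm.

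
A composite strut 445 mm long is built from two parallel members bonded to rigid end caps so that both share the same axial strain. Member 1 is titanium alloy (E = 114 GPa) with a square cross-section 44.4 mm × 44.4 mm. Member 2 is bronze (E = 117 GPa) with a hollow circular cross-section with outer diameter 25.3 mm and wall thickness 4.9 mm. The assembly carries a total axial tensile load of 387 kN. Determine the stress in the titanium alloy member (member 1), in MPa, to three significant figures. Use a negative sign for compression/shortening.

A_1 = 1971 mm².
A_2 = 314 mm².
Equal strain + equilibrium ⇒ each member carries load in proportion to AE: A₁E₁ = 224700000 N, A₂E₂ = 36740000 N, ΣAE = 261500000 N.
σ₁ = P·E₁/ΣAE = 387000·114000/261500000 = 168.7 MPa.

169 MPa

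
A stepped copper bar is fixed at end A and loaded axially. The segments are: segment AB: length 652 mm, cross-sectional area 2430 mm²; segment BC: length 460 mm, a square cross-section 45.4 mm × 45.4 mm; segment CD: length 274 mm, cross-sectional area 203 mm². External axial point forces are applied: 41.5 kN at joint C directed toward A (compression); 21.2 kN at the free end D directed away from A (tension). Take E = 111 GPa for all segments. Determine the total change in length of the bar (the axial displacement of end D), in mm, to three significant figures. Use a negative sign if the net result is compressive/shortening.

0.168 mm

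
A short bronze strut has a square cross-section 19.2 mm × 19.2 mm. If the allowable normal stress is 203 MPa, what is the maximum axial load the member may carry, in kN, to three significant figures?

74.8 kN

A = 368.6 mm².
P_max = σ_allow · A = 203 · 368.6 = 74830 N = 74.83 kN.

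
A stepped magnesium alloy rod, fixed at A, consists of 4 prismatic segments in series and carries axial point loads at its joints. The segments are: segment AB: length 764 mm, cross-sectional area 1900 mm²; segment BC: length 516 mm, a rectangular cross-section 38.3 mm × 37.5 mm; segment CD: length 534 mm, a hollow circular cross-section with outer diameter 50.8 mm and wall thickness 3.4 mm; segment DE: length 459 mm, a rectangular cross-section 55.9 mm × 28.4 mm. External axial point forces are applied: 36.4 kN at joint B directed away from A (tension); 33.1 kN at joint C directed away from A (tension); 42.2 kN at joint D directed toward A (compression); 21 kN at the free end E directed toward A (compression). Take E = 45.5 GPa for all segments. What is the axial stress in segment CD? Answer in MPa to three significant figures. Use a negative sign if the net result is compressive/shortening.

-125 MPa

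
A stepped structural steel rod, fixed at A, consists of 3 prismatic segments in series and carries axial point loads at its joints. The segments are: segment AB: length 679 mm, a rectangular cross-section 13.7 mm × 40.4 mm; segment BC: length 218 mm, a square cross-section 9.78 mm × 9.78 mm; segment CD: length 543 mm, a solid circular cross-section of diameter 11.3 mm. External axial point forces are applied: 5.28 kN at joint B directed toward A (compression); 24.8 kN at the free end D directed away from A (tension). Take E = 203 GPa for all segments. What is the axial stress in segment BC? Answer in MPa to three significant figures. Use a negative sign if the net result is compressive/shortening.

259 MPa

Internal axial forces (sectioning from the free end, tension +): N_CD = 24.8 kN, N_BC = 24.8 kN, N_AB = 19.52 kN.
A_BC = 95.65 mm².
σ_BC = N_BC/A_BC = 24800/95.65 = 259.3 MPa.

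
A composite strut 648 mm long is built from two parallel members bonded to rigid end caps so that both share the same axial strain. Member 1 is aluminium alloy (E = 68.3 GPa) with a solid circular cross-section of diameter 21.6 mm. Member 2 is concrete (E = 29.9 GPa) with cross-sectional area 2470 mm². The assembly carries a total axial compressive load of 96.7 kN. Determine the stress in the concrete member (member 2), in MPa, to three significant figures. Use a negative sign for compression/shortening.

A_1 = 366.4 mm².
Equal strain + equilibrium ⇒ each member carries load in proportion to AE: A₁E₁ = 25030000 N, A₂E₂ = 73850000 N, ΣAE = 98880000 N.
σ₂ = P·E₂/ΣAE = -96700·29900/98880000 = -29.24 MPa.

-29.2 MPa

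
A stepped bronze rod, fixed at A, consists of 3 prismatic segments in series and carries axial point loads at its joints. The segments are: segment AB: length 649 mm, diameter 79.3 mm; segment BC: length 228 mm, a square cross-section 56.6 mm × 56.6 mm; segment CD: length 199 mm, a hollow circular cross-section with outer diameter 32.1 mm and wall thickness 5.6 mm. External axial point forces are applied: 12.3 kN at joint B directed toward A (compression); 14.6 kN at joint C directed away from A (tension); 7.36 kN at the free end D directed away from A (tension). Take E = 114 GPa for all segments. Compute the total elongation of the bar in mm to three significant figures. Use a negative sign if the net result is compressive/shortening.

Internal axial forces (sectioning from the free end, tension +): N_CD = 7.36 kN, N_BC = 21.96 kN, N_AB = 9.66 kN.
A_AB = 4939 mm².
A_BC = 3204 mm².
A_CD = 466.2 mm².
δ_AB = 9660·649/(4939·114000) = 0.01113 mm
δ_BC = 21960·228/(3204·114000) = 0.01371 mm
δ_CD = 7360·199/(466.2·114000) = 0.02756 mm
δ = Σδ_i = 0.0524 mm.

0.0524 mm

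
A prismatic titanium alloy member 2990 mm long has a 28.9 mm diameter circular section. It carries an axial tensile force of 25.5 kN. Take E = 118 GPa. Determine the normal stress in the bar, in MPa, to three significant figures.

A = 656 mm².
σ = N/A = 25500/656 = 38.87 MPa.

38.9 MPa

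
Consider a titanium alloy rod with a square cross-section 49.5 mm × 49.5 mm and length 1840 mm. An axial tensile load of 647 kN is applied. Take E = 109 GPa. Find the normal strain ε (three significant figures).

A = 2450 mm².
σ = N/A = 264.1 MPa; ε = σ/E = 264.1/109000 = 2.423e-03.

0.00242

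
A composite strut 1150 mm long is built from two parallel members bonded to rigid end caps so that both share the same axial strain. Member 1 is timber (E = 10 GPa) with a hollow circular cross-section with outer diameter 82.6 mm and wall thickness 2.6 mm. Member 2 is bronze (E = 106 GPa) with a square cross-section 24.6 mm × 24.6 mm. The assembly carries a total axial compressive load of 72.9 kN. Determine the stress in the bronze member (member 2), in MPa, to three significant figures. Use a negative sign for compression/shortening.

-109 MPa

A_1 = 653.5 mm².
A_2 = 605.2 mm².
Equal strain + equilibrium ⇒ each member carries load in proportion to AE: A₁E₁ = 6535000 N, A₂E₂ = 64150000 N, ΣAE = 70680000 N.
σ₂ = P·E₂/ΣAE = -72900·106000/70680000 = -109.3 MPa.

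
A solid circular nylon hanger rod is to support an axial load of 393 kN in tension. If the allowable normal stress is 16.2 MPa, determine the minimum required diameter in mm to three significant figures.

176 mm

Required area A ≥ P/σ_allow = 393000/16.2 = 24260 mm².
For a solid circular section, d ≥ √(4A/π) = 175.7 mm.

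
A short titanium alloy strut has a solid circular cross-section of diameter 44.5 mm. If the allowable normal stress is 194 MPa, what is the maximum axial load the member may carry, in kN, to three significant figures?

302 kN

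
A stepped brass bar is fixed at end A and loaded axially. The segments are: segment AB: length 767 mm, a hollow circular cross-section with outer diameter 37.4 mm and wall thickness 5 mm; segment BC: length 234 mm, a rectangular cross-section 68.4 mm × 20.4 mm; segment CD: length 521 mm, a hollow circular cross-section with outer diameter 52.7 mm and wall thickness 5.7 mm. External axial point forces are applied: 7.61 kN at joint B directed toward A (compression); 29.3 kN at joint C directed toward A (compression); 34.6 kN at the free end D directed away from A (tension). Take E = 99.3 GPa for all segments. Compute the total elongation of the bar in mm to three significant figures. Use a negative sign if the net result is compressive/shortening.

0.190 mm

Internal axial forces (sectioning from the free end, tension +): N_CD = 34.6 kN, N_BC = 5.3 kN, N_AB = -2.31 kN.
A_AB = 508.9 mm².
A_BC = 1395 mm².
A_CD = 841.6 mm².
δ_AB = -2310·767/(508.9·99300) = -0.03506 mm
δ_BC = 5300·234/(1395·99300) = 0.008951 mm
δ_CD = 34600·521/(841.6·99300) = 0.2157 mm
δ = Σδ_i = 0.1896 mm.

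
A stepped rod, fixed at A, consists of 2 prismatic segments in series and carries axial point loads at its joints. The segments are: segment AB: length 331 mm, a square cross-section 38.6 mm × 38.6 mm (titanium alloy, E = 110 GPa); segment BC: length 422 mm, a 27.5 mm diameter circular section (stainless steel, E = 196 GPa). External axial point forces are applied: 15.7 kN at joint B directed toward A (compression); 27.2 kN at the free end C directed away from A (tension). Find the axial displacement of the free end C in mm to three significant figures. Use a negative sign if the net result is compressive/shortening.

Internal axial forces (sectioning from the free end, tension +): N_BC = 27.2 kN, N_AB = 11.5 kN.
A_AB = 1490 mm².
A_BC = 594 mm².
δ_AB = 11500·331/(1490·110000) = 0.02323 mm
δ_BC = 27200·422/(594·196000) = 0.0986 mm
δ = Σδ_i = 0.1218 mm.

0.122 mm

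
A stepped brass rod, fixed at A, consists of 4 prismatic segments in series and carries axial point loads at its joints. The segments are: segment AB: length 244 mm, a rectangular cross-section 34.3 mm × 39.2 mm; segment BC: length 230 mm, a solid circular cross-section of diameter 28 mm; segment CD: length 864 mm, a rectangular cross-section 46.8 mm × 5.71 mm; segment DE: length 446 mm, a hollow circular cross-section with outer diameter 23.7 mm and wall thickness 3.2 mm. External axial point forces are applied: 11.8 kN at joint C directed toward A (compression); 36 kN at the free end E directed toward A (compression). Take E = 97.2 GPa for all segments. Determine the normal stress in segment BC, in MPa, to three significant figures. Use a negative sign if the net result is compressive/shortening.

Internal axial forces (sectioning from the free end, tension +): N_DE = -36 kN, N_CD = -36 kN, N_BC = -47.8 kN, N_AB = -47.8 kN.
A_BC = 615.8 mm².
σ_BC = N_BC/A_BC = -47800/615.8 = -77.63 MPa.

-77.6 MPa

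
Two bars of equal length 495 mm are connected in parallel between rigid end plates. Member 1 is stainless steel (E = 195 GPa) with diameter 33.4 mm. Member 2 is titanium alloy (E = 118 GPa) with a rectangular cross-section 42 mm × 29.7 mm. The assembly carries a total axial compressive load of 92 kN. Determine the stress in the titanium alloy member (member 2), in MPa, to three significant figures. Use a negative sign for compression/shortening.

A_1 = 876.2 mm².
A_2 = 1247 mm².
Equal strain + equilibrium ⇒ each member carries load in proportion to AE: A₁E₁ = 170900000 N, A₂E₂ = 147200000 N, ΣAE = 318000000 N.
σ₂ = P·E₂/ΣAE = -92000·118000/318000000 = -34.13 MPa.

-34.1 MPa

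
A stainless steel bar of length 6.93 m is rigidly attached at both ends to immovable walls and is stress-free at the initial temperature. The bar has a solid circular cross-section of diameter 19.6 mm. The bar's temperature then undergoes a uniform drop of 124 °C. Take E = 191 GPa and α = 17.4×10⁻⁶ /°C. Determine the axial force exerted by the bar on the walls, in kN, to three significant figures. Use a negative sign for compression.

Free thermal expansion αLΔT = 17.4e-6 · 6930 · -124 = -14.95 mm.
The walls impose strain ε = −(-14.95)/6930 = 2.1576e-03; σ = Eε = 191000 · 2.1576e-03 = 412.1 MPa.
Wall reaction R = σ·A = 412.1·301.7 = 124300 N = 124.3 kN.

124 kN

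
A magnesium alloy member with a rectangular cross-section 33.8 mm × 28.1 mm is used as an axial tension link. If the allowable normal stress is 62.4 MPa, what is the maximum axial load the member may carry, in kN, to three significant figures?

59.3 kN

A = 949.8 mm².
P_max = σ_allow · A = 62.4 · 949.8 = 59270 N = 59.27 kN.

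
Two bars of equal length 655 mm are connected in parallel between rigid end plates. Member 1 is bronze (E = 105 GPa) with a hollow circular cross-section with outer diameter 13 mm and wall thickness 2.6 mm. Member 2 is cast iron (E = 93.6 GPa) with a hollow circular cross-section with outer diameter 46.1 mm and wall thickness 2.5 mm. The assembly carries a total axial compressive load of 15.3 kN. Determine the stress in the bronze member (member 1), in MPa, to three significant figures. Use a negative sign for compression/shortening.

A_1 = 84.95 mm².
A_2 = 342.4 mm².
Equal strain + equilibrium ⇒ each member carries load in proportion to AE: A₁E₁ = 8920000 N, A₂E₂ = 32050000 N, ΣAE = 40970000 N.
σ₁ = P·E₁/ΣAE = -15300·105000/40970000 = -39.21 MPa.

-39.2 MPa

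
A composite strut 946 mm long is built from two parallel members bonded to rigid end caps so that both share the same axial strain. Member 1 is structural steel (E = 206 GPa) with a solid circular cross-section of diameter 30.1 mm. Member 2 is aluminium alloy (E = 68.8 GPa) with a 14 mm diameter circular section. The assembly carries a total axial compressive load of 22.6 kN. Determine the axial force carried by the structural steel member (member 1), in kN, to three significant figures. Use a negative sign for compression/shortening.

-21.1 kN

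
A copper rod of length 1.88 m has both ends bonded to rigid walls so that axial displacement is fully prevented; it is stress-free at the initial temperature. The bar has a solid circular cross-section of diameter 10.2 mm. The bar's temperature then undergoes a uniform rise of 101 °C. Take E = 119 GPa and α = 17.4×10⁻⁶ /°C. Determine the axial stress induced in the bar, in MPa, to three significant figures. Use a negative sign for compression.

Free thermal expansion αLΔT = 17.4e-6 · 1880 · 101 = 3.304 mm.
The walls impose strain ε = −(3.304)/1880 = -1.7574e-03; σ = Eε = 119000 · -1.7574e-03 = -209.1 MPa.

-209 MPa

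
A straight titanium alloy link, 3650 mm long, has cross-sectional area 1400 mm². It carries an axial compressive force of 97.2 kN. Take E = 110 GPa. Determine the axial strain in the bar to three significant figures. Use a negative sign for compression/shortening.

-6.31e-04

σ = N/A = -69.43 MPa; ε = σ/E = -69.43/110000 = -6.312e-04.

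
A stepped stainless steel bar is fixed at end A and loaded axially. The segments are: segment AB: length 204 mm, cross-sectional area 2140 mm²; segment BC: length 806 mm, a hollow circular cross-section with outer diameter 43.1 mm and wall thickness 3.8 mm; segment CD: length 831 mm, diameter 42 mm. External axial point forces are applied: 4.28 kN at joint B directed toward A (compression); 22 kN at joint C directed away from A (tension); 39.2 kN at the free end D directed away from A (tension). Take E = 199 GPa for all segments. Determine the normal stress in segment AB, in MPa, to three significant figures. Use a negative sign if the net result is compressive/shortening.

Internal axial forces (sectioning from the free end, tension +): N_CD = 39.2 kN, N_BC = 61.2 kN, N_AB = 56.92 kN.
σ_AB = N_AB/A_AB = 56920/2140 = 26.6 MPa.

26.6 MPa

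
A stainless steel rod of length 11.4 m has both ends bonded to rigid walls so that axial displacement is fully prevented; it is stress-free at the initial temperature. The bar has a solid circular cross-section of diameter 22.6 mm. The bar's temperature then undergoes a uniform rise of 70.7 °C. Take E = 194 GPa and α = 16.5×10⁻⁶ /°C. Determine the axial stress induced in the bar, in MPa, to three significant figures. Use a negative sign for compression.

Free thermal expansion αLΔT = 16.5e-6 · 11400 · 70.7 = 13.3 mm.
The walls impose strain ε = −(13.3)/11400 = -1.1665e-03; σ = Eε = 194000 · -1.1665e-03 = -226.3 MPa.

-226 MPa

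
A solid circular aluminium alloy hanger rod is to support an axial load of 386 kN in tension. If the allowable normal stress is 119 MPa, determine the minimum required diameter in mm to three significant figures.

64.3 mm

Required area A ≥ P/σ_allow = 386000/119 = 3244 mm².
For a solid circular section, d ≥ √(4A/π) = 64.27 mm.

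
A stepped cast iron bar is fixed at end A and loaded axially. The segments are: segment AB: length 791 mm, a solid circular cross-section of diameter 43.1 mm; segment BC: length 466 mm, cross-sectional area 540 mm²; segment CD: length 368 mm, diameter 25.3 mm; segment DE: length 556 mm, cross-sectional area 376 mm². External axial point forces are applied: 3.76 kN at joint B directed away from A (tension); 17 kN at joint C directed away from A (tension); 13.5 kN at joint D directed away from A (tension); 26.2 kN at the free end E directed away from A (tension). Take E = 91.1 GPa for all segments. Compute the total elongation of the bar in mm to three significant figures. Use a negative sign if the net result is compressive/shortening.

Internal axial forces (sectioning from the free end, tension +): N_DE = 26.2 kN, N_CD = 39.7 kN, N_BC = 56.7 kN, N_AB = 60.46 kN.
A_AB = 1459 mm².
A_CD = 502.7 mm².
δ_AB = 60460·791/(1459·91100) = 0.3598 mm
δ_BC = 56700·466/(540·91100) = 0.5371 mm
δ_CD = 39700·368/(502.7·91100) = 0.319 mm
δ_DE = 26200·556/(376·91100) = 0.4253 mm
δ = Σδ_i = 1.641 mm.

1.64 mm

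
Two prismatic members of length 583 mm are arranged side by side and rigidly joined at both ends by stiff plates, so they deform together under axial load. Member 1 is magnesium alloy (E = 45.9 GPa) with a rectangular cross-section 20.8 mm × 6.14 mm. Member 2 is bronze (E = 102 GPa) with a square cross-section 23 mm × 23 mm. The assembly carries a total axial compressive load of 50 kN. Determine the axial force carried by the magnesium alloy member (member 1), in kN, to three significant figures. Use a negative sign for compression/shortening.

A_1 = 127.7 mm².
A_2 = 529 mm².
Equal strain + equilibrium ⇒ each member carries load in proportion to AE: A₁E₁ = 5862000 N, A₂E₂ = 53960000 N, ΣAE = 59820000 N.
F₁ = P·A₁E₁/ΣAE = -50000·5862000/59820000 = -4900 N.

-4.90 kN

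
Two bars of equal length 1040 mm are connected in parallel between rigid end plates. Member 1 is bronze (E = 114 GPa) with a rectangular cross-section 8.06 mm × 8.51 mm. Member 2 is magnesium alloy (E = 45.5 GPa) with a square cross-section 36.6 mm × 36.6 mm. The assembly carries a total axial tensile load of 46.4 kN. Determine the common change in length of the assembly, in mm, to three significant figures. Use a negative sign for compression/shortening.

0.702 mm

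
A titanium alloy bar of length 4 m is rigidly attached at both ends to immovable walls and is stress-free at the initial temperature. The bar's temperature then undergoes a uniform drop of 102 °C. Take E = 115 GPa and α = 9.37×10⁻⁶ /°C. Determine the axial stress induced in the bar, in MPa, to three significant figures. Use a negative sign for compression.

110 MPa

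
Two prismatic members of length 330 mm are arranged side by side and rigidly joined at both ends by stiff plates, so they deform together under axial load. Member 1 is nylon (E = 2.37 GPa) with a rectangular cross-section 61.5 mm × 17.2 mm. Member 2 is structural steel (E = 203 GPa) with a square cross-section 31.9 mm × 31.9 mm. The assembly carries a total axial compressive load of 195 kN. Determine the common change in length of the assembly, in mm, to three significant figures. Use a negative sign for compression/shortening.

-0.308 mm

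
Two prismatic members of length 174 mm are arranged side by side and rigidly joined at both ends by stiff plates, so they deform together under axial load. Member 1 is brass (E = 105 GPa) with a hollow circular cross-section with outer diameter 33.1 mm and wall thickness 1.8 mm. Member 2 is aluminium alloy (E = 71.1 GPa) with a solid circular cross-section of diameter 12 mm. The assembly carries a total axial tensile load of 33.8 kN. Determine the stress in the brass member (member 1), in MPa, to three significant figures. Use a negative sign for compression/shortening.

A_1 = 177 mm².
A_2 = 113.1 mm².
Equal strain + equilibrium ⇒ each member carries load in proportion to AE: A₁E₁ = 18580000 N, A₂E₂ = 8041000 N, ΣAE = 26630000 N.
σ₁ = P·E₁/ΣAE = 33800·105000/26630000 = 133.3 MPa.

133 MPa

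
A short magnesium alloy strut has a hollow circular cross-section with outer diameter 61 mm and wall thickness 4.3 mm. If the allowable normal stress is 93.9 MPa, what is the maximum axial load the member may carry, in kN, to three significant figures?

A = 766 mm².
P_max = σ_allow · A = 93.9 · 766 = 71920 N = 71.92 kN.

71.9 kN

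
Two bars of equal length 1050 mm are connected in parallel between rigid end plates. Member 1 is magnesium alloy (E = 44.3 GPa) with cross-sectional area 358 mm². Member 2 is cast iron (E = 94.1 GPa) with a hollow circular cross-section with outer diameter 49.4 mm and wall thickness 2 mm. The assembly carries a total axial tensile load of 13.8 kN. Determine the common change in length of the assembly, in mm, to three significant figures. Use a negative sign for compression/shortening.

0.330 mm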